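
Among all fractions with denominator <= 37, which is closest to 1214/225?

178/33

Expand x = 1214/225 as a continued fraction with the Euclidean algorithm:
  1214 = 5*225 + 89, so a_0 = 5.
  225 = 2*89 + 47, so a_1 = 2.
  89 = 1*47 + 42, so a_2 = 1.
  47 = 1*42 + 5, so a_3 = 1.
  42 = 8*5 + 2, so a_4 = 8.
  5 = 2*2 + 1, so a_5 = 2.
  2 = 2*1 + 0, so a_6 = 2.
so x = [5; 2, 1, 1, 8, 2, 2].
Convergents (p_i = a_i*p_{i-1} + p_{i-2}, q_i = a_i*q_{i-1} + q_{i-2} with p_{-2}=0, p_{-1}=1, q_{-2}=1, q_{-1}=0), until the denominator exceeds 37:
  i=0: a_0=5, p_0 = 5*1 + 0 = 5, q_0 = 5*0 + 1 = 1.
  i=1: a_1=2, p_1 = 2*5 + 1 = 11, q_1 = 2*1 + 0 = 2.
  i=2: a_2=1, p_2 = 1*11 + 5 = 16, q_2 = 1*2 + 1 = 3.
  i=3: a_3=1, p_3 = 1*16 + 11 = 27, q_3 = 1*3 + 2 = 5.
  i=4: a_4=8, p_4 = 8*27 + 16 = 232, q_4 = 8*5 + 3 = 43.
q_4 = 43 > 37, so the last convergent with denominator <= 37 is p_3/q_3 = 27/5.
The closest fraction with denominator <= 37 is either p_3/q_3 or the intermediate fraction (k*p_3 + p_2)/(k*q_3 + q_2) with the largest k >= 1 whose denominator stays <= 37; these approach x as k grows, and every other convergent or intermediate fraction in range is farther away.
Largest k: floor((37 - q_2)/q_3) = floor((37 - 3)/5) = 6.
That gives (6*27 + 16)/(6*5 + 3) = 178/33.
Compare the errors: |x - 27/5| = |1214*5 - 27*225|/(225*5) = 5/1125, and |x - 178/33| = |1214*33 - 178*225|/(225*33) = 12/7425.
Cross-multiplying, 12*1125 = 13500 < 37125 = 5*7425, so 12/7425 is smaller: the intermediate fraction 178/33 is closer to x than 27/5.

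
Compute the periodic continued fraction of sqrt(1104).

Write x_i = (sqrt(1104) + m_i)/d_i with (m_0, d_0) = (0, 1). a_0 = floor(sqrt(1104)) = 33, since 33^2 = 1089 <= 1104 < 1156 = 34^2.
Iterate m_{i+1} = d_i*a_i - m_i, d_{i+1} = (1104 - m_{i+1}^2)/d_i, a_{i+1} = floor((a_0 + m_{i+1})/d_{i+1}):
  m_1 = 1*33 - 0 = 33, d_1 = (1104 - 33^2)/1 = 15/1 = 15, a_1 = floor((33 + 33)/15) = 4.
  m_2 = 15*4 - 33 = 27, d_2 = (1104 - 27^2)/15 = 375/15 = 25, a_2 = floor((33 + 27)/25) = 2.
  m_3 = 25*2 - 27 = 23, d_3 = (1104 - 23^2)/25 = 575/25 = 23, a_3 = floor((33 + 23)/23) = 2.
  m_4 = 23*2 - 23 = 23, d_4 = (1104 - 23^2)/23 = 575/23 = 25, a_4 = floor((33 + 23)/25) = 2.
  m_5 = 25*2 - 23 = 27, d_5 = (1104 - 27^2)/25 = 375/25 = 15, a_5 = floor((33 + 27)/15) = 4.
  m_6 = 15*4 - 27 = 33, d_6 = (1104 - 33^2)/15 = 15/15 = 1, a_6 = floor((33 + 33)/1) = 66.
  m_7 = 1*66 - 33 = 33, d_7 = (1104 - 33^2)/1 = 15/1 = 15: (m_7, d_7) = (m_1, d_1) = (33, 15), so from here the quotients repeat a_1, ..., a_6; the period length is 6.
Hence the expansion of sqrt(1104) is a_0 = 33 followed by the repeating block 4, 2, 2, 2, 4, 66 (period 6).

[33; (4, 2, 2, 2, 4, 66)]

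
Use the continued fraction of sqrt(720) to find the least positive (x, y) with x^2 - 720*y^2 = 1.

(x, y) = (161, 6)

First expand sqrt(720) as a continued fraction. With x_i = (sqrt(720) + m_i)/d_i and (m_0, d_0) = (0, 1): a_0 = floor(sqrt(720)) = 26, since 26^2 = 676 <= 720 < 729 = 27^2.
Iterate m_{i+1} = d_i*a_i - m_i, d_{i+1} = (720 - m_{i+1}^2)/d_i, a_{i+1} = floor((a_0 + m_{i+1})/d_{i+1}):
  m_1 = 1*26 - 0 = 26, d_1 = (720 - 26^2)/1 = 44/1 = 44, a_1 = floor((26 + 26)/44) = 1.
  m_2 = 44*1 - 26 = 18, d_2 = (720 - 18^2)/44 = 396/44 = 9, a_2 = floor((26 + 18)/9) = 4.
  m_3 = 9*4 - 18 = 18, d_3 = (720 - 18^2)/9 = 396/9 = 44, a_3 = floor((26 + 18)/44) = 1.
  m_4 = 44*1 - 18 = 26, d_4 = (720 - 26^2)/44 = 44/44 = 1, a_4 = floor((26 + 26)/1) = 52.
  m_5 = 1*52 - 26 = 26, d_5 = (720 - 26^2)/1 = 44/1 = 44: (m_5, d_5) = (m_1, d_1) = (26, 44), so from here the quotients repeat a_1, ..., a_4; the period length is 4.
So sqrt(720) = [26; (1, 4, 1, 52)] with period length k = 4.
k is even, so the fundamental solution of x^2 - 720y^2 = 1 is (p_{k-1}, q_{k-1}) = (p_3, q_3); compute convergents through index 3.
Convergents (p_i = a_i*p_{i-1} + p_{i-2}, q_i = a_i*q_{i-1} + q_{i-2} with p_{-2}=0, p_{-1}=1, q_{-2}=1, q_{-1}=0):
  i=0: a_0=26, p_0 = 26*1 + 0 = 26, q_0 = 26*0 + 1 = 1.
  i=1: a_1=1, p_1 = 1*26 + 1 = 27, q_1 = 1*1 + 0 = 1.
  i=2: a_2=4, p_2 = 4*27 + 26 = 134, q_2 = 4*1 + 1 = 5.
  i=3: a_3=1, p_3 = 1*134 + 27 = 161, q_3 = 1*5 + 1 = 6.
Check: 161^2 - 720*6^2 = 25921 - 25920 = 1, so (x, y) = (161, 6) solves the equation, and by the theorem it is the least positive solution.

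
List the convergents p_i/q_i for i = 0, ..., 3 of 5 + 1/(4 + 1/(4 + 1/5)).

Using the convergent recurrence p_i = a_i*p_{i-1} + p_{i-2}, q_i = a_i*q_{i-1} + q_{i-2} with p_{-2}=0, p_{-1}=1, q_{-2}=1, q_{-1}=0:
  i=0: a_0=5, p_0 = 5*1 + 0 = 5, q_0 = 5*0 + 1 = 1.
  i=1: a_1=4, p_1 = 4*5 + 1 = 21, q_1 = 4*1 + 0 = 4.
  i=2: a_2=4, p_2 = 4*21 + 5 = 89, q_2 = 4*4 + 1 = 17.
  i=3: a_3=5, p_3 = 5*89 + 21 = 466, q_3 = 5*17 + 4 = 89.

5/1, 21/4, 89/17, 466/89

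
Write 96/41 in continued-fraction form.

Run the Euclidean algorithm on 96 and 41; the successive quotients are the partial quotients a_0, a_1, ... (each step inverts the fractional part left over by the previous one):
  96 = 2*41 + 14, so a_0 = 2.
  41 = 2*14 + 13, so a_1 = 2.
  14 = 1*13 + 1, so a_2 = 1.
  13 = 13*1 + 0, so a_3 = 13.
The remainder reaches 0 after 4 divisions, so the expansion has 4 partial quotients, read off in order.

[2; 2, 1, 13]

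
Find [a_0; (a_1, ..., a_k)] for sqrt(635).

[25; (5, 50)]

Write x_i = (sqrt(635) + m_i)/d_i with (m_0, d_0) = (0, 1). a_0 = floor(sqrt(635)) = 25, since 25^2 = 625 <= 635 < 676 = 26^2.
Iterate m_{i+1} = d_i*a_i - m_i, d_{i+1} = (635 - m_{i+1}^2)/d_i, a_{i+1} = floor((a_0 + m_{i+1})/d_{i+1}):
  m_1 = 1*25 - 0 = 25, d_1 = (635 - 25^2)/1 = 10/1 = 10, a_1 = floor((25 + 25)/10) = 5.
  m_2 = 10*5 - 25 = 25, d_2 = (635 - 25^2)/10 = 10/10 = 1, a_2 = floor((25 + 25)/1) = 50.
  m_3 = 1*50 - 25 = 25, d_3 = (635 - 25^2)/1 = 10/1 = 10: (m_3, d_3) = (m_1, d_1) = (25, 10), so from here the quotients repeat a_1, a_2; the period length is 2.
Hence the expansion of sqrt(635) is a_0 = 25 followed by the repeating block 5, 50 (period 2).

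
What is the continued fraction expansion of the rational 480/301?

[1; 1, 1, 2, 7, 8]

Run the Euclidean algorithm on 480 and 301; the successive quotients are the partial quotients a_0, a_1, ... (each step inverts the fractional part left over by the previous one):
  480 = 1*301 + 179, so a_0 = 1.
  301 = 1*179 + 122, so a_1 = 1.
  179 = 1*122 + 57, so a_2 = 1.
  122 = 2*57 + 8, so a_3 = 2.
  57 = 7*8 + 1, so a_4 = 7.
  8 = 8*1 + 0, so a_5 = 8.
The remainder reaches 0 after 6 divisions, so the expansion has 6 partial quotients, read off in order.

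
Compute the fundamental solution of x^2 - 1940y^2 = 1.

(x, y) = (969, 22)

First expand sqrt(1940) as a continued fraction. With x_i = (sqrt(1940) + m_i)/d_i and (m_0, d_0) = (0, 1): a_0 = floor(sqrt(1940)) = 44, since 44^2 = 1936 <= 1940 < 2025 = 45^2.
Iterate m_{i+1} = d_i*a_i - m_i, d_{i+1} = (1940 - m_{i+1}^2)/d_i, a_{i+1} = floor((a_0 + m_{i+1})/d_{i+1}):
  m_1 = 1*44 - 0 = 44, d_1 = (1940 - 44^2)/1 = 4/1 = 4, a_1 = floor((44 + 44)/4) = 22.
  m_2 = 4*22 - 44 = 44, d_2 = (1940 - 44^2)/4 = 4/4 = 1, a_2 = floor((44 + 44)/1) = 88.
  m_3 = 1*88 - 44 = 44, d_3 = (1940 - 44^2)/1 = 4/1 = 4: (m_3, d_3) = (m_1, d_1) = (44, 4), so from here the quotients repeat a_1, a_2; the period length is 2.
So sqrt(1940) = [44; (22, 88)] with period length k = 2.
k is even, so the fundamental solution of x^2 - 1940y^2 = 1 is (p_{k-1}, q_{k-1}) = (p_1, q_1); compute convergents through index 1.
Convergents (p_i = a_i*p_{i-1} + p_{i-2}, q_i = a_i*q_{i-1} + q_{i-2} with p_{-2}=0, p_{-1}=1, q_{-2}=1, q_{-1}=0):
  i=0: a_0=44, p_0 = 44*1 + 0 = 44, q_0 = 44*0 + 1 = 1.
  i=1: a_1=22, p_1 = 22*44 + 1 = 969, q_1 = 22*1 + 0 = 22.
Check: 969^2 - 1940*22^2 = 938961 - 938960 = 1, so (x, y) = (969, 22) solves the equation, and by the theorem it is the least positive solution.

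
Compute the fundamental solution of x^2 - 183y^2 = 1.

First expand sqrt(183) as a continued fraction. With x_i = (sqrt(183) + m_i)/d_i and (m_0, d_0) = (0, 1): a_0 = floor(sqrt(183)) = 13, since 13^2 = 169 <= 183 < 196 = 14^2.
Iterate m_{i+1} = d_i*a_i - m_i, d_{i+1} = (183 - m_{i+1}^2)/d_i, a_{i+1} = floor((a_0 + m_{i+1})/d_{i+1}):
  m_1 = 1*13 - 0 = 13, d_1 = (183 - 13^2)/1 = 14/1 = 14, a_1 = floor((13 + 13)/14) = 1.
  m_2 = 14*1 - 13 = 1, d_2 = (183 - 1^2)/14 = 182/14 = 13, a_2 = floor((13 + 1)/13) = 1.
  m_3 = 13*1 - 1 = 12, d_3 = (183 - 12^2)/13 = 39/13 = 3, a_3 = floor((13 + 12)/3) = 8.
  m_4 = 3*8 - 12 = 12, d_4 = (183 - 12^2)/3 = 39/3 = 13, a_4 = floor((13 + 12)/13) = 1.
  m_5 = 13*1 - 12 = 1, d_5 = (183 - 1^2)/13 = 182/13 = 14, a_5 = floor((13 + 1)/14) = 1.
  m_6 = 14*1 - 1 = 13, d_6 = (183 - 13^2)/14 = 14/14 = 1, a_6 = floor((13 + 13)/1) = 26.
  m_7 = 1*26 - 13 = 13, d_7 = (183 - 13^2)/1 = 14/1 = 14: (m_7, d_7) = (m_1, d_1) = (13, 14), so from here the quotients repeat a_1, ..., a_6; the period length is 6.
So sqrt(183) = [13; (1, 1, 8, 1, 1, 26)] with period length k = 6.
k is even, so the fundamental solution of x^2 - 183y^2 = 1 is (p_{k-1}, q_{k-1}) = (p_5, q_5); compute convergents through index 5.
Convergents (p_i = a_i*p_{i-1} + p_{i-2}, q_i = a_i*q_{i-1} + q_{i-2} with p_{-2}=0, p_{-1}=1, q_{-2}=1, q_{-1}=0):
  i=0: a_0=13, p_0 = 13*1 + 0 = 13, q_0 = 13*0 + 1 = 1.
  i=1: a_1=1, p_1 = 1*13 + 1 = 14, q_1 = 1*1 + 0 = 1.
  i=2: a_2=1, p_2 = 1*14 + 13 = 27, q_2 = 1*1 + 1 = 2.
  i=3: a_3=8, p_3 = 8*27 + 14 = 230, q_3 = 8*2 + 1 = 17.
  i=4: a_4=1, p_4 = 1*230 + 27 = 257, q_4 = 1*17 + 2 = 19.
  i=5: a_5=1, p_5 = 1*257 + 230 = 487, q_5 = 1*19 + 17 = 36.
Check: 487^2 - 183*36^2 = 237169 - 237168 = 1, so (x, y) = (487, 36) solves the equation, and by the theorem it is the least positive solution.

(x, y) = (487, 36)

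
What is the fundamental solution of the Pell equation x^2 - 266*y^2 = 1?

(x, y) = (685, 42)

First expand sqrt(266) as a continued fraction. With x_i = (sqrt(266) + m_i)/d_i and (m_0, d_0) = (0, 1): a_0 = floor(sqrt(266)) = 16, since 16^2 = 256 <= 266 < 289 = 17^2.
Iterate m_{i+1} = d_i*a_i - m_i, d_{i+1} = (266 - m_{i+1}^2)/d_i, a_{i+1} = floor((a_0 + m_{i+1})/d_{i+1}):
  m_1 = 1*16 - 0 = 16, d_1 = (266 - 16^2)/1 = 10/1 = 10, a_1 = floor((16 + 16)/10) = 3.
  m_2 = 10*3 - 16 = 14, d_2 = (266 - 14^2)/10 = 70/10 = 7, a_2 = floor((16 + 14)/7) = 4.
  m_3 = 7*4 - 14 = 14, d_3 = (266 - 14^2)/7 = 70/7 = 10, a_3 = floor((16 + 14)/10) = 3.
  m_4 = 10*3 - 14 = 16, d_4 = (266 - 16^2)/10 = 10/10 = 1, a_4 = floor((16 + 16)/1) = 32.
  m_5 = 1*32 - 16 = 16, d_5 = (266 - 16^2)/1 = 10/1 = 10: (m_5, d_5) = (m_1, d_1) = (16, 10), so from here the quotients repeat a_1, ..., a_4; the period length is 4.
So sqrt(266) = [16; (3, 4, 3, 32)] with period length k = 4.
k is even, so the fundamental solution of x^2 - 266y^2 = 1 is (p_{k-1}, q_{k-1}) = (p_3, q_3); compute convergents through index 3.
Convergents (p_i = a_i*p_{i-1} + p_{i-2}, q_i = a_i*q_{i-1} + q_{i-2} with p_{-2}=0, p_{-1}=1, q_{-2}=1, q_{-1}=0):
  i=0: a_0=16, p_0 = 16*1 + 0 = 16, q_0 = 16*0 + 1 = 1.
  i=1: a_1=3, p_1 = 3*16 + 1 = 49, q_1 = 3*1 + 0 = 3.
  i=2: a_2=4, p_2 = 4*49 + 16 = 212, q_2 = 4*3 + 1 = 13.
  i=3: a_3=3, p_3 = 3*212 + 49 = 685, q_3 = 3*13 + 3 = 42.
Check: 685^2 - 266*42^2 = 469225 - 469224 = 1, so (x, y) = (685, 42) solves the equation, and by the theorem it is the least positive solution.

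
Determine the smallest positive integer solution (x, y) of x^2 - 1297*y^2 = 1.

(x, y) = (2593, 72)

First expand sqrt(1297) as a continued fraction. With x_i = (sqrt(1297) + m_i)/d_i and (m_0, d_0) = (0, 1): a_0 = floor(sqrt(1297)) = 36, since 36^2 = 1296 <= 1297 < 1369 = 37^2.
Iterate m_{i+1} = d_i*a_i - m_i, d_{i+1} = (1297 - m_{i+1}^2)/d_i, a_{i+1} = floor((a_0 + m_{i+1})/d_{i+1}):
  m_1 = 1*36 - 0 = 36, d_1 = (1297 - 36^2)/1 = 1/1 = 1, a_1 = floor((36 + 36)/1) = 72.
  m_2 = 1*72 - 36 = 36, d_2 = (1297 - 36^2)/1 = 1/1 = 1: (m_2, d_2) = (m_1, d_1) = (36, 1), so from here the quotient a_1 repeats; the period length is 1.
So sqrt(1297) = [36; (72)] with period length k = 1.
k is odd, so (p_{k-1}, q_{k-1}) only solves x^2 - 1297y^2 = -1 and the fundamental solution of x^2 - 1297y^2 = 1 is (p_{2k-1}, q_{2k-1}) = (p_1, q_1); compute convergents through index 1, running through the period twice.
Convergents (p_i = a_i*p_{i-1} + p_{i-2}, q_i = a_i*q_{i-1} + q_{i-2} with p_{-2}=0, p_{-1}=1, q_{-2}=1, q_{-1}=0):
  i=0: a_0=36, p_0 = 36*1 + 0 = 36, q_0 = 36*0 + 1 = 1.
  i=1: a_1=72, p_1 = 72*36 + 1 = 2593, q_1 = 72*1 + 0 = 72.
Indeed p_0^2 - 1297*q_0^2 = 1296 - 1297 = -1, not +1.
Check: 2593^2 - 1297*72^2 = 6723649 - 6723648 = 1, so (x, y) = (2593, 72) solves the equation, and by the theorem it is the least positive solution.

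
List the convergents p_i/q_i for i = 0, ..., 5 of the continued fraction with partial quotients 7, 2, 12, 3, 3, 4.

Using the convergent recurrence p_i = a_i*p_{i-1} + p_{i-2}, q_i = a_i*q_{i-1} + q_{i-2} with p_{-2}=0, p_{-1}=1, q_{-2}=1, q_{-1}=0:
  i=0: a_0=7, p_0 = 7*1 + 0 = 7, q_0 = 7*0 + 1 = 1.
  i=1: a_1=2, p_1 = 2*7 + 1 = 15, q_1 = 2*1 + 0 = 2.
  i=2: a_2=12, p_2 = 12*15 + 7 = 187, q_2 = 12*2 + 1 = 25.
  i=3: a_3=3, p_3 = 3*187 + 15 = 576, q_3 = 3*25 + 2 = 77.
  i=4: a_4=3, p_4 = 3*576 + 187 = 1915, q_4 = 3*77 + 25 = 256.
  i=5: a_5=4, p_5 = 4*1915 + 576 = 8236, q_5 = 4*256 + 77 = 1101.

7/1, 15/2, 187/25, 576/77, 1915/256, 8236/1101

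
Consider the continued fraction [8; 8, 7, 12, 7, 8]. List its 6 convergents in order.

8/1, 65/8, 463/57, 5621/692, 39810/4901, 324101/39900

Using the convergent recurrence p_i = a_i*p_{i-1} + p_{i-2}, q_i = a_i*q_{i-1} + q_{i-2} with p_{-2}=0, p_{-1}=1, q_{-2}=1, q_{-1}=0:
  i=0: a_0=8, p_0 = 8*1 + 0 = 8, q_0 = 8*0 + 1 = 1.
  i=1: a_1=8, p_1 = 8*8 + 1 = 65, q_1 = 8*1 + 0 = 8.
  i=2: a_2=7, p_2 = 7*65 + 8 = 463, q_2 = 7*8 + 1 = 57.
  i=3: a_3=12, p_3 = 12*463 + 65 = 5621, q_3 = 12*57 + 8 = 692.
  i=4: a_4=7, p_4 = 7*5621 + 463 = 39810, q_4 = 7*692 + 57 = 4901.
  i=5: a_5=8, p_5 = 8*39810 + 5621 = 324101, q_5 = 8*4901 + 692 = 39900.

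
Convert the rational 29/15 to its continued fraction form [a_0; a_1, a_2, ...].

Run the Euclidean algorithm on 29 and 15; the successive quotients are the partial quotients a_0, a_1, ... (each step inverts the fractional part left over by the previous one):
  29 = 1*15 + 14, so a_0 = 1.
  15 = 1*14 + 1, so a_1 = 1.
  14 = 14*1 + 0, so a_2 = 14.
The remainder reaches 0 after 3 divisions, so the expansion has 3 partial quotients, read off in order.

[1; 1, 14]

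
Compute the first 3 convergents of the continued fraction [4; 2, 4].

Using the convergent recurrence p_i = a_i*p_{i-1} + p_{i-2}, q_i = a_i*q_{i-1} + q_{i-2} with p_{-2}=0, p_{-1}=1, q_{-2}=1, q_{-1}=0:
  i=0: a_0=4, p_0 = 4*1 + 0 = 4, q_0 = 4*0 + 1 = 1.
  i=1: a_1=2, p_1 = 2*4 + 1 = 9, q_1 = 2*1 + 0 = 2.
  i=2: a_2=4, p_2 = 4*9 + 4 = 40, q_2 = 4*2 + 1 = 9.

4/1, 9/2, 40/9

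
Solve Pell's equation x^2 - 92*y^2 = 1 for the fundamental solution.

(x, y) = (1151, 120)

First expand sqrt(92) as a continued fraction. With x_i = (sqrt(92) + m_i)/d_i and (m_0, d_0) = (0, 1): a_0 = floor(sqrt(92)) = 9, since 9^2 = 81 <= 92 < 100 = 10^2.
Iterate m_{i+1} = d_i*a_i - m_i, d_{i+1} = (92 - m_{i+1}^2)/d_i, a_{i+1} = floor((a_0 + m_{i+1})/d_{i+1}):
  m_1 = 1*9 - 0 = 9, d_1 = (92 - 9^2)/1 = 11/1 = 11, a_1 = floor((9 + 9)/11) = 1.
  m_2 = 11*1 - 9 = 2, d_2 = (92 - 2^2)/11 = 88/11 = 8, a_2 = floor((9 + 2)/8) = 1.
  m_3 = 8*1 - 2 = 6, d_3 = (92 - 6^2)/8 = 56/8 = 7, a_3 = floor((9 + 6)/7) = 2.
  m_4 = 7*2 - 6 = 8, d_4 = (92 - 8^2)/7 = 28/7 = 4, a_4 = floor((9 + 8)/4) = 4.
  m_5 = 4*4 - 8 = 8, d_5 = (92 - 8^2)/4 = 28/4 = 7, a_5 = floor((9 + 8)/7) = 2.
  m_6 = 7*2 - 8 = 6, d_6 = (92 - 6^2)/7 = 56/7 = 8, a_6 = floor((9 + 6)/8) = 1.
  m_7 = 8*1 - 6 = 2, d_7 = (92 - 2^2)/8 = 88/8 = 11, a_7 = floor((9 + 2)/11) = 1.
  m_8 = 11*1 - 2 = 9, d_8 = (92 - 9^2)/11 = 11/11 = 1, a_8 = floor((9 + 9)/1) = 18.
  m_9 = 1*18 - 9 = 9, d_9 = (92 - 9^2)/1 = 11/1 = 11: (m_9, d_9) = (m_1, d_1) = (9, 11), so from here the quotients repeat a_1, ..., a_8; the period length is 8.
So sqrt(92) = [9; (1, 1, 2, 4, 2, 1, 1, 18)] with period length k = 8.
k is even, so the fundamental solution of x^2 - 92y^2 = 1 is (p_{k-1}, q_{k-1}) = (p_7, q_7); compute convergents through index 7.
Convergents (p_i = a_i*p_{i-1} + p_{i-2}, q_i = a_i*q_{i-1} + q_{i-2} with p_{-2}=0, p_{-1}=1, q_{-2}=1, q_{-1}=0):
  i=0: a_0=9, p_0 = 9*1 + 0 = 9, q_0 = 9*0 + 1 = 1.
  i=1: a_1=1, p_1 = 1*9 + 1 = 10, q_1 = 1*1 + 0 = 1.
  i=2: a_2=1, p_2 = 1*10 + 9 = 19, q_2 = 1*1 + 1 = 2.
  i=3: a_3=2, p_3 = 2*19 + 10 = 48, q_3 = 2*2 + 1 = 5.
  i=4: a_4=4, p_4 = 4*48 + 19 = 211, q_4 = 4*5 + 2 = 22.
  i=5: a_5=2, p_5 = 2*211 + 48 = 470, q_5 = 2*22 + 5 = 49.
  i=6: a_6=1, p_6 = 1*470 + 211 = 681, q_6 = 1*49 + 22 = 71.
  i=7: a_7=1, p_7 = 1*681 + 470 = 1151, q_7 = 1*71 + 49 = 120.
Check: 1151^2 - 92*120^2 = 1324801 - 1324800 = 1, so (x, y) = (1151, 120) solves the equation, and by the theorem it is the least positive solution.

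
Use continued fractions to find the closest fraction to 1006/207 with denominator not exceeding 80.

243/50

Expand x = 1006/207 as a continued fraction with the Euclidean algorithm:
  1006 = 4*207 + 178, so a_0 = 4.
  207 = 1*178 + 29, so a_1 = 1.
  178 = 6*29 + 4, so a_2 = 6.
  29 = 7*4 + 1, so a_3 = 7.
  4 = 4*1 + 0, so a_4 = 4.
so x = [4; 1, 6, 7, 4].
Convergents (p_i = a_i*p_{i-1} + p_{i-2}, q_i = a_i*q_{i-1} + q_{i-2} with p_{-2}=0, p_{-1}=1, q_{-2}=1, q_{-1}=0), until the denominator exceeds 80:
  i=0: a_0=4, p_0 = 4*1 + 0 = 4, q_0 = 4*0 + 1 = 1.
  i=1: a_1=1, p_1 = 1*4 + 1 = 5, q_1 = 1*1 + 0 = 1.
  i=2: a_2=6, p_2 = 6*5 + 4 = 34, q_2 = 6*1 + 1 = 7.
  i=3: a_3=7, p_3 = 7*34 + 5 = 243, q_3 = 7*7 + 1 = 50.
  i=4: a_4=4, p_4 = 4*243 + 34 = 1006, q_4 = 4*50 + 7 = 207.
q_4 = 207 > 80, so the last convergent with denominator <= 80 is p_3/q_3 = 243/50.
The closest fraction with denominator <= 80 is either p_3/q_3 or the intermediate fraction (k*p_3 + p_2)/(k*q_3 + q_2) with the largest k >= 1 whose denominator stays <= 80; these approach x as k grows, and every other convergent or intermediate fraction in range is farther away.
Largest k: floor((80 - q_2)/q_3) = floor((80 - 7)/50) = 1.
That gives (1*243 + 34)/(1*50 + 7) = 277/57.
Compare the errors: |x - 243/50| = |1006*50 - 243*207|/(207*50) = 1/10350, and |x - 277/57| = |1006*57 - 277*207|/(207*57) = 3/11799.
Cross-multiplying, 1*11799 = 11799 < 31050 = 3*10350, so 1/10350 is smaller: the convergent 243/50 is closer to x than 277/57.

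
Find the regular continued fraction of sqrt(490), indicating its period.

Write x_i = (sqrt(490) + m_i)/d_i with (m_0, d_0) = (0, 1). a_0 = floor(sqrt(490)) = 22, since 22^2 = 484 <= 490 < 529 = 23^2.
Iterate m_{i+1} = d_i*a_i - m_i, d_{i+1} = (490 - m_{i+1}^2)/d_i, a_{i+1} = floor((a_0 + m_{i+1})/d_{i+1}):
  m_1 = 1*22 - 0 = 22, d_1 = (490 - 22^2)/1 = 6/1 = 6, a_1 = floor((22 + 22)/6) = 7.
  m_2 = 6*7 - 22 = 20, d_2 = (490 - 20^2)/6 = 90/6 = 15, a_2 = floor((22 + 20)/15) = 2.
  m_3 = 15*2 - 20 = 10, d_3 = (490 - 10^2)/15 = 390/15 = 26, a_3 = floor((22 + 10)/26) = 1.
  m_4 = 26*1 - 10 = 16, d_4 = (490 - 16^2)/26 = 234/26 = 9, a_4 = floor((22 + 16)/9) = 4.
  m_5 = 9*4 - 16 = 20, d_5 = (490 - 20^2)/9 = 90/9 = 10, a_5 = floor((22 + 20)/10) = 4.
  m_6 = 10*4 - 20 = 20, d_6 = (490 - 20^2)/10 = 90/10 = 9, a_6 = floor((22 + 20)/9) = 4.
  m_7 = 9*4 - 20 = 16, d_7 = (490 - 16^2)/9 = 234/9 = 26, a_7 = floor((22 + 16)/26) = 1.
  m_8 = 26*1 - 16 = 10, d_8 = (490 - 10^2)/26 = 390/26 = 15, a_8 = floor((22 + 10)/15) = 2.
  m_9 = 15*2 - 10 = 20, d_9 = (490 - 20^2)/15 = 90/15 = 6, a_9 = floor((22 + 20)/6) = 7.
  m_10 = 6*7 - 20 = 22, d_10 = (490 - 22^2)/6 = 6/6 = 1, a_10 = floor((22 + 22)/1) = 44.
  m_11 = 1*44 - 22 = 22, d_11 = (490 - 22^2)/1 = 6/1 = 6: (m_11, d_11) = (m_1, d_1) = (22, 6), so from here the quotients repeat a_1, ..., a_10; the period length is 10.
Hence the expansion of sqrt(490) is a_0 = 22 followed by the repeating block 7, 2, 1, 4, 4, 4, 1, 2, 7, 44 (period 10).

[22; (7, 2, 1, 4, 4, 4, 1, 2, 7, 44)]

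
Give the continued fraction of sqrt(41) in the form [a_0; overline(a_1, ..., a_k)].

[6; overline(2, 2, 12)]

Write x_i = (sqrt(41) + m_i)/d_i with (m_0, d_0) = (0, 1). a_0 = floor(sqrt(41)) = 6, since 6^2 = 36 <= 41 < 49 = 7^2.
Iterate m_{i+1} = d_i*a_i - m_i, d_{i+1} = (41 - m_{i+1}^2)/d_i, a_{i+1} = floor((a_0 + m_{i+1})/d_{i+1}):
  m_1 = 1*6 - 0 = 6, d_1 = (41 - 6^2)/1 = 5/1 = 5, a_1 = floor((6 + 6)/5) = 2.
  m_2 = 5*2 - 6 = 4, d_2 = (41 - 4^2)/5 = 25/5 = 5, a_2 = floor((6 + 4)/5) = 2.
  m_3 = 5*2 - 4 = 6, d_3 = (41 - 6^2)/5 = 5/5 = 1, a_3 = floor((6 + 6)/1) = 12.
  m_4 = 1*12 - 6 = 6, d_4 = (41 - 6^2)/1 = 5/1 = 5: (m_4, d_4) = (m_1, d_1) = (6, 5), so from here the quotients repeat a_1, ..., a_3; the period length is 3.
Hence the expansion of sqrt(41) is a_0 = 6 followed by the repeating block 2, 2, 12 (period 3).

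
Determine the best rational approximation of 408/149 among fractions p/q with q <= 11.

Expand x = 408/149 as a continued fraction with the Euclidean algorithm:
  408 = 2*149 + 110, so a_0 = 2.
  149 = 1*110 + 39, so a_1 = 1.
  110 = 2*39 + 32, so a_2 = 2.
  39 = 1*32 + 7, so a_3 = 1.
  32 = 4*7 + 4, so a_4 = 4.
  7 = 1*4 + 3, so a_5 = 1.
  4 = 1*3 + 1, so a_6 = 1.
  3 = 3*1 + 0, so a_7 = 3.
so x = [2; 1, 2, 1, 4, 1, 1, 3].
Convergents (p_i = a_i*p_{i-1} + p_{i-2}, q_i = a_i*q_{i-1} + q_{i-2} with p_{-2}=0, p_{-1}=1, q_{-2}=1, q_{-1}=0), until the denominator exceeds 11:
  i=0: a_0=2, p_0 = 2*1 + 0 = 2, q_0 = 2*0 + 1 = 1.
  i=1: a_1=1, p_1 = 1*2 + 1 = 3, q_1 = 1*1 + 0 = 1.
  i=2: a_2=2, p_2 = 2*3 + 2 = 8, q_2 = 2*1 + 1 = 3.
  i=3: a_3=1, p_3 = 1*8 + 3 = 11, q_3 = 1*3 + 1 = 4.
  i=4: a_4=4, p_4 = 4*11 + 8 = 52, q_4 = 4*4 + 3 = 19.
q_4 = 19 > 11, so the last convergent with denominator <= 11 is p_3/q_3 = 11/4.
The closest fraction with denominator <= 11 is either p_3/q_3 or the intermediate fraction (k*p_3 + p_2)/(k*q_3 + q_2) with the largest k >= 1 whose denominator stays <= 11; these approach x as k grows, and every other convergent or intermediate fraction in range is farther away.
Largest k: floor((11 - q_2)/q_3) = floor((11 - 3)/4) = 2.
That gives (2*11 + 8)/(2*4 + 3) = 30/11.
Compare the errors: |x - 11/4| = |408*4 - 11*149|/(149*4) = 7/596, and |x - 30/11| = |408*11 - 30*149|/(149*11) = 18/1639.
Cross-multiplying, 18*596 = 10728 < 11473 = 7*1639, so 18/1639 is smaller: the intermediate fraction 30/11 is closer to x than 11/4.

30/11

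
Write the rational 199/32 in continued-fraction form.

Run the Euclidean algorithm on 199 and 32; the successive quotients are the partial quotients a_0, a_1, ... (each step inverts the fractional part left over by the previous one):
  199 = 6*32 + 7, so a_0 = 6.
  32 = 4*7 + 4, so a_1 = 4.
  7 = 1*4 + 3, so a_2 = 1.
  4 = 1*3 + 1, so a_3 = 1.
  3 = 3*1 + 0, so a_4 = 3.
The remainder reaches 0 after 5 divisions, so the expansion has 5 partial quotients, read off in order.

[6; 4, 1, 1, 3]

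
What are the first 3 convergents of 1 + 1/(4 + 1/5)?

1/1, 5/4, 26/21

Using the convergent recurrence p_i = a_i*p_{i-1} + p_{i-2}, q_i = a_i*q_{i-1} + q_{i-2} with p_{-2}=0, p_{-1}=1, q_{-2}=1, q_{-1}=0:
  i=0: a_0=1, p_0 = 1*1 + 0 = 1, q_0 = 1*0 + 1 = 1.
  i=1: a_1=4, p_1 = 4*1 + 1 = 5, q_1 = 4*1 + 0 = 4.
  i=2: a_2=5, p_2 = 5*5 + 1 = 26, q_2 = 5*4 + 1 = 21.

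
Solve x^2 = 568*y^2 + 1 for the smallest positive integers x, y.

(x, y) = (143, 6)

First expand sqrt(568) as a continued fraction. With x_i = (sqrt(568) + m_i)/d_i and (m_0, d_0) = (0, 1): a_0 = floor(sqrt(568)) = 23, since 23^2 = 529 <= 568 < 576 = 24^2.
Iterate m_{i+1} = d_i*a_i - m_i, d_{i+1} = (568 - m_{i+1}^2)/d_i, a_{i+1} = floor((a_0 + m_{i+1})/d_{i+1}):
  m_1 = 1*23 - 0 = 23, d_1 = (568 - 23^2)/1 = 39/1 = 39, a_1 = floor((23 + 23)/39) = 1.
  m_2 = 39*1 - 23 = 16, d_2 = (568 - 16^2)/39 = 312/39 = 8, a_2 = floor((23 + 16)/8) = 4.
  m_3 = 8*4 - 16 = 16, d_3 = (568 - 16^2)/8 = 312/8 = 39, a_3 = floor((23 + 16)/39) = 1.
  m_4 = 39*1 - 16 = 23, d_4 = (568 - 23^2)/39 = 39/39 = 1, a_4 = floor((23 + 23)/1) = 46.
  m_5 = 1*46 - 23 = 23, d_5 = (568 - 23^2)/1 = 39/1 = 39: (m_5, d_5) = (m_1, d_1) = (23, 39), so from here the quotients repeat a_1, ..., a_4; the period length is 4.
So sqrt(568) = [23; (1, 4, 1, 46)] with period length k = 4.
k is even, so the fundamental solution of x^2 - 568y^2 = 1 is (p_{k-1}, q_{k-1}) = (p_3, q_3); compute convergents through index 3.
Convergents (p_i = a_i*p_{i-1} + p_{i-2}, q_i = a_i*q_{i-1} + q_{i-2} with p_{-2}=0, p_{-1}=1, q_{-2}=1, q_{-1}=0):
  i=0: a_0=23, p_0 = 23*1 + 0 = 23, q_0 = 23*0 + 1 = 1.
  i=1: a_1=1, p_1 = 1*23 + 1 = 24, q_1 = 1*1 + 0 = 1.
  i=2: a_2=4, p_2 = 4*24 + 23 = 119, q_2 = 4*1 + 1 = 5.
  i=3: a_3=1, p_3 = 1*119 + 24 = 143, q_3 = 1*5 + 1 = 6.
Check: 143^2 - 568*6^2 = 20449 - 20448 = 1, so (x, y) = (143, 6) solves the equation, and by the theorem it is the least positive solution.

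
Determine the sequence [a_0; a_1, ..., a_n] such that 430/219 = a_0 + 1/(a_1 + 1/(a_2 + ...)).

Run the Euclidean algorithm on 430 and 219; the successive quotients are the partial quotients a_0, a_1, ... (each step inverts the fractional part left over by the previous one):
  430 = 1*219 + 211, so a_0 = 1.
  219 = 1*211 + 8, so a_1 = 1.
  211 = 26*8 + 3, so a_2 = 26.
  8 = 2*3 + 2, so a_3 = 2.
  3 = 1*2 + 1, so a_4 = 1.
  2 = 2*1 + 0, so a_5 = 2.
The remainder reaches 0 after 6 divisions, so the expansion has 6 partial quotients, read off in order.

[1; 1, 26, 2, 1, 2]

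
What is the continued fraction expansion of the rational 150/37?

[4; 18, 2]

Run the Euclidean algorithm on 150 and 37; the successive quotients are the partial quotients a_0, a_1, ... (each step inverts the fractional part left over by the previous one):
  150 = 4*37 + 2, so a_0 = 4.
  37 = 18*2 + 1, so a_1 = 18.
  2 = 2*1 + 0, so a_2 = 2.
The remainder reaches 0 after 3 divisions, so the expansion has 3 partial quotients, read off in order.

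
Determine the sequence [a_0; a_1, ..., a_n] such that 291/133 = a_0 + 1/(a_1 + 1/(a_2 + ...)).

Run the Euclidean algorithm on 291 and 133; the successive quotients are the partial quotients a_0, a_1, ... (each step inverts the fractional part left over by the previous one):
  291 = 2*133 + 25, so a_0 = 2.
  133 = 5*25 + 8, so a_1 = 5.
  25 = 3*8 + 1, so a_2 = 3.
  8 = 8*1 + 0, so a_3 = 8.
The remainder reaches 0 after 4 divisions, so the expansion has 4 partial quotients, read off in order.

[2; 5, 3, 8]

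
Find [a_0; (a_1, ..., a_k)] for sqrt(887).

[29; (1, 3, 1, 1, 2, 29, 2, 1, 1, 3, 1, 58)]

Write x_i = (sqrt(887) + m_i)/d_i with (m_0, d_0) = (0, 1). a_0 = floor(sqrt(887)) = 29, since 29^2 = 841 <= 887 < 900 = 30^2.
Iterate m_{i+1} = d_i*a_i - m_i, d_{i+1} = (887 - m_{i+1}^2)/d_i, a_{i+1} = floor((a_0 + m_{i+1})/d_{i+1}):
  m_1 = 1*29 - 0 = 29, d_1 = (887 - 29^2)/1 = 46/1 = 46, a_1 = floor((29 + 29)/46) = 1.
  m_2 = 46*1 - 29 = 17, d_2 = (887 - 17^2)/46 = 598/46 = 13, a_2 = floor((29 + 17)/13) = 3.
  m_3 = 13*3 - 17 = 22, d_3 = (887 - 22^2)/13 = 403/13 = 31, a_3 = floor((29 + 22)/31) = 1.
  m_4 = 31*1 - 22 = 9, d_4 = (887 - 9^2)/31 = 806/31 = 26, a_4 = floor((29 + 9)/26) = 1.
  m_5 = 26*1 - 9 = 17, d_5 = (887 - 17^2)/26 = 598/26 = 23, a_5 = floor((29 + 17)/23) = 2.
  m_6 = 23*2 - 17 = 29, d_6 = (887 - 29^2)/23 = 46/23 = 2, a_6 = floor((29 + 29)/2) = 29.
  m_7 = 2*29 - 29 = 29, d_7 = (887 - 29^2)/2 = 46/2 = 23, a_7 = floor((29 + 29)/23) = 2.
  m_8 = 23*2 - 29 = 17, d_8 = (887 - 17^2)/23 = 598/23 = 26, a_8 = floor((29 + 17)/26) = 1.
  m_9 = 26*1 - 17 = 9, d_9 = (887 - 9^2)/26 = 806/26 = 31, a_9 = floor((29 + 9)/31) = 1.
  m_10 = 31*1 - 9 = 22, d_10 = (887 - 22^2)/31 = 403/31 = 13, a_10 = floor((29 + 22)/13) = 3.
  m_11 = 13*3 - 22 = 17, d_11 = (887 - 17^2)/13 = 598/13 = 46, a_11 = floor((29 + 17)/46) = 1.
  m_12 = 46*1 - 17 = 29, d_12 = (887 - 29^2)/46 = 46/46 = 1, a_12 = floor((29 + 29)/1) = 58.
  m_13 = 1*58 - 29 = 29, d_13 = (887 - 29^2)/1 = 46/1 = 46: (m_13, d_13) = (m_1, d_1) = (29, 46), so from here the quotients repeat a_1, ..., a_12; the period length is 12.
Hence the expansion of sqrt(887) is a_0 = 29 followed by the repeating block 1, 3, 1, 1, 2, 29, 2, 1, 1, 3, 1, 58 (period 12).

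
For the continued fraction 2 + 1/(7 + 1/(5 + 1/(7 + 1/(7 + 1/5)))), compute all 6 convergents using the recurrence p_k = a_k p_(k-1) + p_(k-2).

2/1, 15/7, 77/36, 554/259, 3955/1849, 20329/9504

Using the convergent recurrence p_i = a_i*p_{i-1} + p_{i-2}, q_i = a_i*q_{i-1} + q_{i-2} with p_{-2}=0, p_{-1}=1, q_{-2}=1, q_{-1}=0:
  i=0: a_0=2, p_0 = 2*1 + 0 = 2, q_0 = 2*0 + 1 = 1.
  i=1: a_1=7, p_1 = 7*2 + 1 = 15, q_1 = 7*1 + 0 = 7.
  i=2: a_2=5, p_2 = 5*15 + 2 = 77, q_2 = 5*7 + 1 = 36.
  i=3: a_3=7, p_3 = 7*77 + 15 = 554, q_3 = 7*36 + 7 = 259.
  i=4: a_4=7, p_4 = 7*554 + 77 = 3955, q_4 = 7*259 + 36 = 1849.
  i=5: a_5=5, p_5 = 5*3955 + 554 = 20329, q_5 = 5*1849 + 259 = 9504.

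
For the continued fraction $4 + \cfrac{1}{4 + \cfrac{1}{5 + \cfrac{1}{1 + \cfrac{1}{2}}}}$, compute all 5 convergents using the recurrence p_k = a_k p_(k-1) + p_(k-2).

4/1, 17/4, 89/21, 106/25, 301/71

Using the convergent recurrence p_i = a_i*p_{i-1} + p_{i-2}, q_i = a_i*q_{i-1} + q_{i-2} with p_{-2}=0, p_{-1}=1, q_{-2}=1, q_{-1}=0:
  i=0: a_0=4, p_0 = 4*1 + 0 = 4, q_0 = 4*0 + 1 = 1.
  i=1: a_1=4, p_1 = 4*4 + 1 = 17, q_1 = 4*1 + 0 = 4.
  i=2: a_2=5, p_2 = 5*17 + 4 = 89, q_2 = 5*4 + 1 = 21.
  i=3: a_3=1, p_3 = 1*89 + 17 = 106, q_3 = 1*21 + 4 = 25.
  i=4: a_4=2, p_4 = 2*106 + 89 = 301, q_4 = 2*25 + 21 = 71.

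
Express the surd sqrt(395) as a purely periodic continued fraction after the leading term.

[19; (1, 6, 1, 38)]

Write x_i = (sqrt(395) + m_i)/d_i with (m_0, d_0) = (0, 1). a_0 = floor(sqrt(395)) = 19, since 19^2 = 361 <= 395 < 400 = 20^2.
Iterate m_{i+1} = d_i*a_i - m_i, d_{i+1} = (395 - m_{i+1}^2)/d_i, a_{i+1} = floor((a_0 + m_{i+1})/d_{i+1}):
  m_1 = 1*19 - 0 = 19, d_1 = (395 - 19^2)/1 = 34/1 = 34, a_1 = floor((19 + 19)/34) = 1.
  m_2 = 34*1 - 19 = 15, d_2 = (395 - 15^2)/34 = 170/34 = 5, a_2 = floor((19 + 15)/5) = 6.
  m_3 = 5*6 - 15 = 15, d_3 = (395 - 15^2)/5 = 170/5 = 34, a_3 = floor((19 + 15)/34) = 1.
  m_4 = 34*1 - 15 = 19, d_4 = (395 - 19^2)/34 = 34/34 = 1, a_4 = floor((19 + 19)/1) = 38.
  m_5 = 1*38 - 19 = 19, d_5 = (395 - 19^2)/1 = 34/1 = 34: (m_5, d_5) = (m_1, d_1) = (19, 34), so from here the quotients repeat a_1, ..., a_4; the period length is 4.
Hence the expansion of sqrt(395) is a_0 = 19 followed by the repeating block 1, 6, 1, 38 (period 4).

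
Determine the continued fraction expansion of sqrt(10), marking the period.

[3; (6)]

Write x_i = (sqrt(10) + m_i)/d_i with (m_0, d_0) = (0, 1). a_0 = floor(sqrt(10)) = 3, since 3^2 = 9 <= 10 < 16 = 4^2.
Iterate m_{i+1} = d_i*a_i - m_i, d_{i+1} = (10 - m_{i+1}^2)/d_i, a_{i+1} = floor((a_0 + m_{i+1})/d_{i+1}):
  m_1 = 1*3 - 0 = 3, d_1 = (10 - 3^2)/1 = 1/1 = 1, a_1 = floor((3 + 3)/1) = 6.
  m_2 = 1*6 - 3 = 3, d_2 = (10 - 3^2)/1 = 1/1 = 1: (m_2, d_2) = (m_1, d_1) = (3, 1), so from here the quotient a_1 repeats; the period length is 1.
Hence the expansion of sqrt(10) is a_0 = 3 followed by the repeating block 6 (period 1).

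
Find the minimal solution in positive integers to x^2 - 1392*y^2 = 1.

(x, y) = (1567, 42)

First expand sqrt(1392) as a continued fraction. With x_i = (sqrt(1392) + m_i)/d_i and (m_0, d_0) = (0, 1): a_0 = floor(sqrt(1392)) = 37, since 37^2 = 1369 <= 1392 < 1444 = 38^2.
Iterate m_{i+1} = d_i*a_i - m_i, d_{i+1} = (1392 - m_{i+1}^2)/d_i, a_{i+1} = floor((a_0 + m_{i+1})/d_{i+1}):
  m_1 = 1*37 - 0 = 37, d_1 = (1392 - 37^2)/1 = 23/1 = 23, a_1 = floor((37 + 37)/23) = 3.
  m_2 = 23*3 - 37 = 32, d_2 = (1392 - 32^2)/23 = 368/23 = 16, a_2 = floor((37 + 32)/16) = 4.
  m_3 = 16*4 - 32 = 32, d_3 = (1392 - 32^2)/16 = 368/16 = 23, a_3 = floor((37 + 32)/23) = 3.
  m_4 = 23*3 - 32 = 37, d_4 = (1392 - 37^2)/23 = 23/23 = 1, a_4 = floor((37 + 37)/1) = 74.
  m_5 = 1*74 - 37 = 37, d_5 = (1392 - 37^2)/1 = 23/1 = 23: (m_5, d_5) = (m_1, d_1) = (37, 23), so from here the quotients repeat a_1, ..., a_4; the period length is 4.
So sqrt(1392) = [37; (3, 4, 3, 74)] with period length k = 4.
k is even, so the fundamental solution of x^2 - 1392y^2 = 1 is (p_{k-1}, q_{k-1}) = (p_3, q_3); compute convergents through index 3.
Convergents (p_i = a_i*p_{i-1} + p_{i-2}, q_i = a_i*q_{i-1} + q_{i-2} with p_{-2}=0, p_{-1}=1, q_{-2}=1, q_{-1}=0):
  i=0: a_0=37, p_0 = 37*1 + 0 = 37, q_0 = 37*0 + 1 = 1.
  i=1: a_1=3, p_1 = 3*37 + 1 = 112, q_1 = 3*1 + 0 = 3.
  i=2: a_2=4, p_2 = 4*112 + 37 = 485, q_2 = 4*3 + 1 = 13.
  i=3: a_3=3, p_3 = 3*485 + 112 = 1567, q_3 = 3*13 + 3 = 42.
Check: 1567^2 - 1392*42^2 = 2455489 - 2455488 = 1, so (x, y) = (1567, 42) solves the equation, and by the theorem it is the least positive solution.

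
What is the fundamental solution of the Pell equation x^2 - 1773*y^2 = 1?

(x, y) = (308897, 7336)

First expand sqrt(1773) as a continued fraction. With x_i = (sqrt(1773) + m_i)/d_i and (m_0, d_0) = (0, 1): a_0 = floor(sqrt(1773)) = 42, since 42^2 = 1764 <= 1773 < 1849 = 43^2.
Iterate m_{i+1} = d_i*a_i - m_i, d_{i+1} = (1773 - m_{i+1}^2)/d_i, a_{i+1} = floor((a_0 + m_{i+1})/d_{i+1}):
  m_1 = 1*42 - 0 = 42, d_1 = (1773 - 42^2)/1 = 9/1 = 9, a_1 = floor((42 + 42)/9) = 9.
  m_2 = 9*9 - 42 = 39, d_2 = (1773 - 39^2)/9 = 252/9 = 28, a_2 = floor((42 + 39)/28) = 2.
  m_3 = 28*2 - 39 = 17, d_3 = (1773 - 17^2)/28 = 1484/28 = 53, a_3 = floor((42 + 17)/53) = 1.
  m_4 = 53*1 - 17 = 36, d_4 = (1773 - 36^2)/53 = 477/53 = 9, a_4 = floor((42 + 36)/9) = 8.
  m_5 = 9*8 - 36 = 36, d_5 = (1773 - 36^2)/9 = 477/9 = 53, a_5 = floor((42 + 36)/53) = 1.
  m_6 = 53*1 - 36 = 17, d_6 = (1773 - 17^2)/53 = 1484/53 = 28, a_6 = floor((42 + 17)/28) = 2.
  m_7 = 28*2 - 17 = 39, d_7 = (1773 - 39^2)/28 = 252/28 = 9, a_7 = floor((42 + 39)/9) = 9.
  m_8 = 9*9 - 39 = 42, d_8 = (1773 - 42^2)/9 = 9/9 = 1, a_8 = floor((42 + 42)/1) = 84.
  m_9 = 1*84 - 42 = 42, d_9 = (1773 - 42^2)/1 = 9/1 = 9: (m_9, d_9) = (m_1, d_1) = (42, 9), so from here the quotients repeat a_1, ..., a_8; the period length is 8.
So sqrt(1773) = [42; (9, 2, 1, 8, 1, 2, 9, 84)] with period length k = 8.
k is even, so the fundamental solution of x^2 - 1773y^2 = 1 is (p_{k-1}, q_{k-1}) = (p_7, q_7); compute convergents through index 7.
Convergents (p_i = a_i*p_{i-1} + p_{i-2}, q_i = a_i*q_{i-1} + q_{i-2} with p_{-2}=0, p_{-1}=1, q_{-2}=1, q_{-1}=0):
  i=0: a_0=42, p_0 = 42*1 + 0 = 42, q_0 = 42*0 + 1 = 1.
  i=1: a_1=9, p_1 = 9*42 + 1 = 379, q_1 = 9*1 + 0 = 9.
  i=2: a_2=2, p_2 = 2*379 + 42 = 800, q_2 = 2*9 + 1 = 19.
  i=3: a_3=1, p_3 = 1*800 + 379 = 1179, q_3 = 1*19 + 9 = 28.
  i=4: a_4=8, p_4 = 8*1179 + 800 = 10232, q_4 = 8*28 + 19 = 243.
  i=5: a_5=1, p_5 = 1*10232 + 1179 = 11411, q_5 = 1*243 + 28 = 271.
  i=6: a_6=2, p_6 = 2*11411 + 10232 = 33054, q_6 = 2*271 + 243 = 785.
  i=7: a_7=9, p_7 = 9*33054 + 11411 = 308897, q_7 = 9*785 + 271 = 7336.
Check: 308897^2 - 1773*7336^2 = 95417356609 - 95417356608 = 1, so (x, y) = (308897, 7336) solves the equation, and by the theorem it is the least positive solution.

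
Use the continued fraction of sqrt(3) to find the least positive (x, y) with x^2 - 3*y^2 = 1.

First expand sqrt(3) as a continued fraction. With x_i = (sqrt(3) + m_i)/d_i and (m_0, d_0) = (0, 1): a_0 = floor(sqrt(3)) = 1, since 1^2 = 1 <= 3 < 4 = 2^2.
Iterate m_{i+1} = d_i*a_i - m_i, d_{i+1} = (3 - m_{i+1}^2)/d_i, a_{i+1} = floor((a_0 + m_{i+1})/d_{i+1}):
  m_1 = 1*1 - 0 = 1, d_1 = (3 - 1^2)/1 = 2/1 = 2, a_1 = floor((1 + 1)/2) = 1.
  m_2 = 2*1 - 1 = 1, d_2 = (3 - 1^2)/2 = 2/2 = 1, a_2 = floor((1 + 1)/1) = 2.
  m_3 = 1*2 - 1 = 1, d_3 = (3 - 1^2)/1 = 2/1 = 2: (m_3, d_3) = (m_1, d_1) = (1, 2), so from here the quotients repeat a_1, a_2; the period length is 2.
So sqrt(3) = [1; (1, 2)] with period length k = 2.
k is even, so the fundamental solution of x^2 - 3y^2 = 1 is (p_{k-1}, q_{k-1}) = (p_1, q_1); compute convergents through index 1.
Convergents (p_i = a_i*p_{i-1} + p_{i-2}, q_i = a_i*q_{i-1} + q_{i-2} with p_{-2}=0, p_{-1}=1, q_{-2}=1, q_{-1}=0):
  i=0: a_0=1, p_0 = 1*1 + 0 = 1, q_0 = 1*0 + 1 = 1.
  i=1: a_1=1, p_1 = 1*1 + 1 = 2, q_1 = 1*1 + 0 = 1.
Check: 2^2 - 3*1^2 = 4 - 3 = 1, so (x, y) = (2, 1) solves the equation, and by the theorem it is the least positive solution.

(x, y) = (2, 1)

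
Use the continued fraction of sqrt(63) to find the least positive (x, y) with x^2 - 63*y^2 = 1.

(x, y) = (8, 1)

First expand sqrt(63) as a continued fraction. With x_i = (sqrt(63) + m_i)/d_i and (m_0, d_0) = (0, 1): a_0 = floor(sqrt(63)) = 7, since 7^2 = 49 <= 63 < 64 = 8^2.
Iterate m_{i+1} = d_i*a_i - m_i, d_{i+1} = (63 - m_{i+1}^2)/d_i, a_{i+1} = floor((a_0 + m_{i+1})/d_{i+1}):
  m_1 = 1*7 - 0 = 7, d_1 = (63 - 7^2)/1 = 14/1 = 14, a_1 = floor((7 + 7)/14) = 1.
  m_2 = 14*1 - 7 = 7, d_2 = (63 - 7^2)/14 = 14/14 = 1, a_2 = floor((7 + 7)/1) = 14.
  m_3 = 1*14 - 7 = 7, d_3 = (63 - 7^2)/1 = 14/1 = 14: (m_3, d_3) = (m_1, d_1) = (7, 14), so from here the quotients repeat a_1, a_2; the period length is 2.
So sqrt(63) = [7; (1, 14)] with period length k = 2.
k is even, so the fundamental solution of x^2 - 63y^2 = 1 is (p_{k-1}, q_{k-1}) = (p_1, q_1); compute convergents through index 1.
Convergents (p_i = a_i*p_{i-1} + p_{i-2}, q_i = a_i*q_{i-1} + q_{i-2} with p_{-2}=0, p_{-1}=1, q_{-2}=1, q_{-1}=0):
  i=0: a_0=7, p_0 = 7*1 + 0 = 7, q_0 = 7*0 + 1 = 1.
  i=1: a_1=1, p_1 = 1*7 + 1 = 8, q_1 = 1*1 + 0 = 1.
Check: 8^2 - 63*1^2 = 64 - 63 = 1, so (x, y) = (8, 1) solves the equation, and by the theorem it is the least positive solution.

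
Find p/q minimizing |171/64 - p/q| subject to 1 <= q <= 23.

Expand x = 171/64 as a continued fraction with the Euclidean algorithm:
  171 = 2*64 + 43, so a_0 = 2.
  64 = 1*43 + 21, so a_1 = 1.
  43 = 2*21 + 1, so a_2 = 2.
  21 = 21*1 + 0, so a_3 = 21.
so x = [2; 1, 2, 21].
Convergents (p_i = a_i*p_{i-1} + p_{i-2}, q_i = a_i*q_{i-1} + q_{i-2} with p_{-2}=0, p_{-1}=1, q_{-2}=1, q_{-1}=0), until the denominator exceeds 23:
  i=0: a_0=2, p_0 = 2*1 + 0 = 2, q_0 = 2*0 + 1 = 1.
  i=1: a_1=1, p_1 = 1*2 + 1 = 3, q_1 = 1*1 + 0 = 1.
  i=2: a_2=2, p_2 = 2*3 + 2 = 8, q_2 = 2*1 + 1 = 3.
  i=3: a_3=21, p_3 = 21*8 + 3 = 171, q_3 = 21*3 + 1 = 64.
q_3 = 64 > 23, so the last convergent with denominator <= 23 is p_2/q_2 = 8/3.
The closest fraction with denominator <= 23 is either p_2/q_2 or the intermediate fraction (k*p_2 + p_1)/(k*q_2 + q_1) with the largest k >= 1 whose denominator stays <= 23; these approach x as k grows, and every other convergent or intermediate fraction in range is farther away.
Largest k: floor((23 - q_1)/q_2) = floor((23 - 1)/3) = 7.
That gives (7*8 + 3)/(7*3 + 1) = 59/22.
Compare the errors: |x - 8/3| = |171*3 - 8*64|/(64*3) = 1/192, and |x - 59/22| = |171*22 - 59*64|/(64*22) = 14/1408.
Cross-multiplying, 1*1408 = 1408 < 2688 = 14*192, so 1/192 is smaller: the convergent 8/3 is closer to x than 59/22.

8/3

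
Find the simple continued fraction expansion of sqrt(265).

Write x_i = (sqrt(265) + m_i)/d_i with (m_0, d_0) = (0, 1). a_0 = floor(sqrt(265)) = 16, since 16^2 = 256 <= 265 < 289 = 17^2.
Iterate m_{i+1} = d_i*a_i - m_i, d_{i+1} = (265 - m_{i+1}^2)/d_i, a_{i+1} = floor((a_0 + m_{i+1})/d_{i+1}):
  m_1 = 1*16 - 0 = 16, d_1 = (265 - 16^2)/1 = 9/1 = 9, a_1 = floor((16 + 16)/9) = 3.
  m_2 = 9*3 - 16 = 11, d_2 = (265 - 11^2)/9 = 144/9 = 16, a_2 = floor((16 + 11)/16) = 1.
  m_3 = 16*1 - 11 = 5, d_3 = (265 - 5^2)/16 = 240/16 = 15, a_3 = floor((16 + 5)/15) = 1.
  m_4 = 15*1 - 5 = 10, d_4 = (265 - 10^2)/15 = 165/15 = 11, a_4 = floor((16 + 10)/11) = 2.
  m_5 = 11*2 - 10 = 12, d_5 = (265 - 12^2)/11 = 121/11 = 11, a_5 = floor((16 + 12)/11) = 2.
  m_6 = 11*2 - 12 = 10, d_6 = (265 - 10^2)/11 = 165/11 = 15, a_6 = floor((16 + 10)/15) = 1.
  m_7 = 15*1 - 10 = 5, d_7 = (265 - 5^2)/15 = 240/15 = 16, a_7 = floor((16 + 5)/16) = 1.
  m_8 = 16*1 - 5 = 11, d_8 = (265 - 11^2)/16 = 144/16 = 9, a_8 = floor((16 + 11)/9) = 3.
  m_9 = 9*3 - 11 = 16, d_9 = (265 - 16^2)/9 = 9/9 = 1, a_9 = floor((16 + 16)/1) = 32.
  m_10 = 1*32 - 16 = 16, d_10 = (265 - 16^2)/1 = 9/1 = 9: (m_10, d_10) = (m_1, d_1) = (16, 9), so from here the quotients repeat a_1, ..., a_9; the period length is 9.
Hence the expansion of sqrt(265) is a_0 = 16 followed by the repeating block 3, 1, 1, 2, 2, 1, 1, 3, 32 (period 9).

[16; (3, 1, 1, 2, 2, 1, 1, 3, 32)]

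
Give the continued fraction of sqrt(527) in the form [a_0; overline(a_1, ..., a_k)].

Write x_i = (sqrt(527) + m_i)/d_i with (m_0, d_0) = (0, 1). a_0 = floor(sqrt(527)) = 22, since 22^2 = 484 <= 527 < 529 = 23^2.
Iterate m_{i+1} = d_i*a_i - m_i, d_{i+1} = (527 - m_{i+1}^2)/d_i, a_{i+1} = floor((a_0 + m_{i+1})/d_{i+1}):
  m_1 = 1*22 - 0 = 22, d_1 = (527 - 22^2)/1 = 43/1 = 43, a_1 = floor((22 + 22)/43) = 1.
  m_2 = 43*1 - 22 = 21, d_2 = (527 - 21^2)/43 = 86/43 = 2, a_2 = floor((22 + 21)/2) = 21.
  m_3 = 2*21 - 21 = 21, d_3 = (527 - 21^2)/2 = 86/2 = 43, a_3 = floor((22 + 21)/43) = 1.
  m_4 = 43*1 - 21 = 22, d_4 = (527 - 22^2)/43 = 43/43 = 1, a_4 = floor((22 + 22)/1) = 44.
  m_5 = 1*44 - 22 = 22, d_5 = (527 - 22^2)/1 = 43/1 = 43: (m_5, d_5) = (m_1, d_1) = (22, 43), so from here the quotients repeat a_1, ..., a_4; the period length is 4.
Hence the expansion of sqrt(527) is a_0 = 22 followed by the repeating block 1, 21, 1, 44 (period 4).

[22; overline(1, 21, 1, 44)]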